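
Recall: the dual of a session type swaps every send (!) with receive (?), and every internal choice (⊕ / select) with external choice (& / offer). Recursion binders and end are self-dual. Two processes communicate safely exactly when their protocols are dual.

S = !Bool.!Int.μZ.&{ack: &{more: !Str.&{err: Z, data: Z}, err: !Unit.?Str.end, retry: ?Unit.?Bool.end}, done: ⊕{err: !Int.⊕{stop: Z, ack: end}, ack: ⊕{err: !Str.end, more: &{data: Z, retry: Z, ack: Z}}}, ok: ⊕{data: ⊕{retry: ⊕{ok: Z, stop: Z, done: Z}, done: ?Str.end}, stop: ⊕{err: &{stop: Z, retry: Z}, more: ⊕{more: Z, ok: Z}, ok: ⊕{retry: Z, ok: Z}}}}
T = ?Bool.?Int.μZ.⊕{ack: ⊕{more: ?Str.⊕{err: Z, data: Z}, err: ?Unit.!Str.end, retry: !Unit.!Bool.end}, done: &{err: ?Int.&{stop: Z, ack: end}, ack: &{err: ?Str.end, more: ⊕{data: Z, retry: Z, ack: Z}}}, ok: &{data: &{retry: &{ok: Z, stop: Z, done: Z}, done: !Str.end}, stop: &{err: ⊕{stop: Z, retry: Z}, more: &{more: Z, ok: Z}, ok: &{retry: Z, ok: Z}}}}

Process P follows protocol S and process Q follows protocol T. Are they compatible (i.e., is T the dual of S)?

!Bool vs ?Bool  ok
  !Int vs ?Int  ok
    μZ vs μZ  ok (binder kept)
      &{ack,done,ok} vs ⊕{ack,done,ok}  ok label sets agree
        [ack]
          &{more,err,retry} vs ⊕{more,err,retry}  ok label sets agree
            [more]
              !Str vs ?Str  ok
                &{err,data} vs ⊕{err,data}  ok label sets agree
                  [err]
                    Z vs Z  ok
                  [data]
                    Z vs Z  ok
            [err]
              !Unit vs ?Unit  ok
                ?Str vs !Str  ok
                  end vs end  ok
            [retry]
              ?Unit vs !Unit  ok
                ?Bool vs !Bool  ok
                  end vs end  ok
        [done]
          ⊕{err,ack} vs &{err,ack}  ok label sets agree
            [err]
              !Int vs ?Int  ok
                ⊕{stop,ack} vs &{stop,ack}  ok label sets agree
                  [stop]
                    Z vs Z  ok
                  [ack]
                    end vs end  ok
            [ack]
              ⊕{err,more} vs &{err,more}  ok label sets agree
                [err]
                  !Str vs ?Str  ok
                    end vs end  ok
                [more]
                  &{data,retry,ack} vs ⊕{data,retry,ack}  ok label sets agree
                    [data]
                      Z vs Z  ok
                    [retry]
                      Z vs Z  ok
                    [ack]
                      Z vs Z  ok
        [ok]
          ⊕{data,stop} vs &{data,stop}  ok label sets agree
            [data]
              ⊕{retry,done} vs &{retry,done}  ok label sets agree
                [retry]
                  ⊕{ok,stop,done} vs &{ok,stop,done}  ok label sets agree
                    [ok]
                      Z vs Z  ok
                    [stop]
                      Z vs Z  ok
                    [done]
                      Z vs Z  ok
                [done]
                  ?Str vs !Str  ok
                    end vs end  ok
            [stop]
              ⊕{err,more,ok} vs &{err,more,ok}  ok label sets agree
                [err]
                  &{stop,retry} vs ⊕{stop,retry}  ok label sets agree
                    [stop]
                      Z vs Z  ok
                    [retry]
                      Z vs Z  ok
                [more]
                  ⊕{more,ok} vs &{more,ok}  ok label sets agree
                    [more]
                      Z vs Z  ok
                    [ok]
                      Z vs Z  ok
                [ok]
                  ⊕{retry,ok} vs &{retry,ok}  ok label sets agree
                    [retry]
                      Z vs Z  ok
                    [ok]
                      Z vs Z  ok

YES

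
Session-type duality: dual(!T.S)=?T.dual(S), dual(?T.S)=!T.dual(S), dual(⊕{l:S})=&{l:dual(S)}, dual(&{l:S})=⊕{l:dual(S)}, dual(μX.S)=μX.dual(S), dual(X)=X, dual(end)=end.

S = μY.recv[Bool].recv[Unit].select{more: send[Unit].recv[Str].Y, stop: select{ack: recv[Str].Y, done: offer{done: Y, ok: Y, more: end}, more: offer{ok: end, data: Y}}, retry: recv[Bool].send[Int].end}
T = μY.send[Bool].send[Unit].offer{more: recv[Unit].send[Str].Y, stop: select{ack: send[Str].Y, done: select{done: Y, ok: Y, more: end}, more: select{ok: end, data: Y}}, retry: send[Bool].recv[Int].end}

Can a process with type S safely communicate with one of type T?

NO

μY ‖ μY  ✓ (rec unchanged)
  recv[Bool] ‖ send[Bool]  ✓
    recv[Unit] ‖ send[Unit]  ✓
      select{more,stop,retry} ‖ offer{more,stop,retry}  ✓ same labels
        case more:
          send[Unit] ‖ recv[Unit]  ✓
            recv[Str] ‖ send[Str]  ✓
              Y ‖ Y  ✓
        case stop:
          select{ack,done,more} ‖ select{ack,done,more}  ✗ choice polarity not flipped — not dual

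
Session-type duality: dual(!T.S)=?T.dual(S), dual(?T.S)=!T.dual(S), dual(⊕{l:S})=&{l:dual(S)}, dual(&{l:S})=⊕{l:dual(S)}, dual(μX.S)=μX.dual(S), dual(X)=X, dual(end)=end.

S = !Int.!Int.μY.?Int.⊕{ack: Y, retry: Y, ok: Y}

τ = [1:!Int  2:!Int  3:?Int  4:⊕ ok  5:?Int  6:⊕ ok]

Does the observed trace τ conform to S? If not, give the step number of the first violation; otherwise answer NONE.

step 1: !Int  ✓  residual = !Int.μY.…
step 2: !Int  ✓  residual = μY.…
step 3: ?Int  ✓  residual = ⊕{ack: μY.…, retry: μY.…, ok: μY.…}
step 4: ⊕ ok  ✓  residual = μY.…
step 5: ?Int  ✓  residual = ⊕{ack: μY.…, retry: μY.…, ok: μY.…}
step 6: ⊕ ok  ✓  residual = μY.…
trace exhausted — no violation

NONE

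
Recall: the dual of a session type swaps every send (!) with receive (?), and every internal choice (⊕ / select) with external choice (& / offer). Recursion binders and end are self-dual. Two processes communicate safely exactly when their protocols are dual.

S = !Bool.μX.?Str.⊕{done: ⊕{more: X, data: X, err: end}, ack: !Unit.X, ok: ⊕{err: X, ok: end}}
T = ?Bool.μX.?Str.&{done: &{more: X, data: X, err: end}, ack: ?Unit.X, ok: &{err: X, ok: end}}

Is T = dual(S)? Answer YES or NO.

!Bool ‖ ?Bool  ok
  μX ‖ μX  ok (rec unchanged)
    ?Str ‖ ?Str  ✗ same direction on both sides — not dual

NO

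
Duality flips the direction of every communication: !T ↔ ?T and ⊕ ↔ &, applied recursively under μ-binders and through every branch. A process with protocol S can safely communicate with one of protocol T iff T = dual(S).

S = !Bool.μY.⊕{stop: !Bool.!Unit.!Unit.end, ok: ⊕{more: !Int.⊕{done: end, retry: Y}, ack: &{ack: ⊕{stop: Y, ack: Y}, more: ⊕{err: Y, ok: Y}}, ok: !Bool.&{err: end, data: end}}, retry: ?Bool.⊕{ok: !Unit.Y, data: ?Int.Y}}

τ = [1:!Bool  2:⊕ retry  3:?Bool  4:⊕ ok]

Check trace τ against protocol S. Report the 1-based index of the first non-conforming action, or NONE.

[1] !Bool  match  state: μY.…
[2] ⊕ retry  match  state: ?Bool.⊕{ok: !Unit.μY.…, data: ?Int.μY.…}
[3] ?Bool  match  state: ⊕{ok: !Unit.μY.…, data: ?Int.μY.…}
[4] ⊕ ok  match  state: !Unit.μY.…
τ conforms to S (length 4)

NONE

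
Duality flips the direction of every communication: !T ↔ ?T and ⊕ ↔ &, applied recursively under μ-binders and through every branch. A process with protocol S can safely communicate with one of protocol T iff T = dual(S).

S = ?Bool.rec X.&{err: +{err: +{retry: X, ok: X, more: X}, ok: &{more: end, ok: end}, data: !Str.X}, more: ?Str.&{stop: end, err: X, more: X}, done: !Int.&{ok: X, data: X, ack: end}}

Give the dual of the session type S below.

!Bool.rec X.+{err: &{err: &{retry: X, ok: X, more: X}, ok: +{more: end, ok: end}, data: ?Str.X}, more: !Str.+{stop: end, err: X, more: X}, done: ?Int.+{ok: X, data: X, ack: end}}

?Bool = !Bool
  rec X = rec X  (binder kept)
    &{err,more,done} = +{err,more,done}  (offer→select)
      case err:
        +{err,ok,data} = &{err,ok,data}  (⊕→&)
          case err:
            +{retry,ok,more} = &{retry,ok,more}  (⊕→&)
              case retry:
                X self-dual
              case ok:
                X self-dual
              case more:
                X self-dual
          case ok:
            &{more,ok} = +{more,ok}  (offer→select)
              case more:
                end self-dual
              case ok:
                end self-dual
          case data:
            !Str = ?Str
              X self-dual
      case more:
        ?Str = !Str
          &{stop,err,more} = +{stop,err,more}  (offer→select)
            case stop:
              end self-dual
            case err:
              X self-dual
            case more:
              X self-dual
      case done:
        !Int = ?Int
          &{ok,data,ack} = +{ok,data,ack}  (offer→select)
            case ok:
              X self-dual
            case data:
              X self-dual
            case ack:
              end self-dual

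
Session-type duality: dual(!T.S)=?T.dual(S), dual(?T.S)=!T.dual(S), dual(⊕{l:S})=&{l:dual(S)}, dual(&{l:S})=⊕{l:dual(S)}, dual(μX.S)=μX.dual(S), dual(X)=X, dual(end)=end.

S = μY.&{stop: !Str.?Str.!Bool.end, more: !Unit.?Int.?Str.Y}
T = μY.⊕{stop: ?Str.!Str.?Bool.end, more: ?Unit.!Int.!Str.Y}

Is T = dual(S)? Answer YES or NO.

μY ‖ μY  ✓ (rec unchanged)
  &{stop,more} ‖ ⊕{stop,more}  ✓ same labels
    case stop:
      !Str ‖ ?Str  ✓
        ?Str ‖ !Str  ✓
          !Bool ‖ ?Bool  ✓
            end ‖ end  ✓
    case more:
      !Unit ‖ ?Unit  ✓
        ?Int ‖ !Int  ✓
          ?Str ‖ !Str  ✓
            Y ‖ Y  ✓

YES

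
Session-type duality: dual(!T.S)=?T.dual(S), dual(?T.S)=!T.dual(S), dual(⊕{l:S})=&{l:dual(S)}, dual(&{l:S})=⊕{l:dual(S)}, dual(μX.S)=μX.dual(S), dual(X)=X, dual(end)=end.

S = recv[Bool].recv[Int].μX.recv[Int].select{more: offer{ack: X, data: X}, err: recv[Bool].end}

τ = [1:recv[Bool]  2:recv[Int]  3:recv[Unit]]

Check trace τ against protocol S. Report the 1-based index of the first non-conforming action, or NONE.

3

[1] recv[Bool]  ok  residual = recv[Int].μX.…
[2] recv[Int]  ok  residual = μX.…
[3] got recv[Unit], protocol expects recv[Int]  ✗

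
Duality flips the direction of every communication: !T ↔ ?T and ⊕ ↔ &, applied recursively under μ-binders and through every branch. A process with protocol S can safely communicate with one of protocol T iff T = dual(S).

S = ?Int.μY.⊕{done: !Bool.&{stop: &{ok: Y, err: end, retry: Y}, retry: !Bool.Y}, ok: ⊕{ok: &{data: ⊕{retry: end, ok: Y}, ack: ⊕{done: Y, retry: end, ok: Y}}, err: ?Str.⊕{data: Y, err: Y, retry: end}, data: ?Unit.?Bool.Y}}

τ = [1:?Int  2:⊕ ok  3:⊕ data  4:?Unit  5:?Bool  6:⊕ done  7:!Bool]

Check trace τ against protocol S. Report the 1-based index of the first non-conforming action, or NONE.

NONE

[1] ?Int  match  residual = μY.…
[2] ⊕ ok  match  residual = ⊕{ok: &{data: ⊕{retry: end, ok: μY.…}, ack: ⊕{done: μY.…, retry: end, ok: μY.…}}, err: ?Str.⊕{data: μY.…, err: μY.…, retry: end}, data: ?Unit.?Bool.μY.…}
[3] ⊕ data  match  residual = ?Unit.?Bool.μY.…
[4] ?Unit  match  residual = ?Bool.μY.…
[5] ?Bool  match  residual = μY.…
[6] ⊕ done  match  residual = !Bool.&{stop: &{ok: μY.…, err: end, retry: μY.…}, retry: !Bool.μY.…}
[7] !Bool  match  residual = &{stop: &{ok: μY.…, err: end, retry: μY.…}, retry: !Bool.μY.…}
trace exhausted — no violation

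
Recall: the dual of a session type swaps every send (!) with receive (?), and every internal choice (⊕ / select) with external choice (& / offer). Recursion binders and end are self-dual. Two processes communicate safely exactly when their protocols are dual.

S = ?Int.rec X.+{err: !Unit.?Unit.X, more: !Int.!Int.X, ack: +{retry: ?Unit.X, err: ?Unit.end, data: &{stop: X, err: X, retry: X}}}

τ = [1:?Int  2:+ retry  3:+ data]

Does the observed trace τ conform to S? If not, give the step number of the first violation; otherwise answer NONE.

@1 ?Int  match  now at rec X.…
@2 got + retry, protocol expects + err or + more or + ack  ✗

2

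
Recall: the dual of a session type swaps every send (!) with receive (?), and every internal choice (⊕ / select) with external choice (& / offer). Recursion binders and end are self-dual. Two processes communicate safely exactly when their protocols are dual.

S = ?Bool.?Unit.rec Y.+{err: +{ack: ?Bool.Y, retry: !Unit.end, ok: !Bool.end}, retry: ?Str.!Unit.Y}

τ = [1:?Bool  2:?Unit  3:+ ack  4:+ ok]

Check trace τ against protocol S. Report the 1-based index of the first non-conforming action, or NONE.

[1] ?Bool  ✓  residual = ?Unit.rec Y.…
[2] ?Unit  ✓  residual = rec Y.…
[3] got + ack, protocol expects + err or + retry  ✗

3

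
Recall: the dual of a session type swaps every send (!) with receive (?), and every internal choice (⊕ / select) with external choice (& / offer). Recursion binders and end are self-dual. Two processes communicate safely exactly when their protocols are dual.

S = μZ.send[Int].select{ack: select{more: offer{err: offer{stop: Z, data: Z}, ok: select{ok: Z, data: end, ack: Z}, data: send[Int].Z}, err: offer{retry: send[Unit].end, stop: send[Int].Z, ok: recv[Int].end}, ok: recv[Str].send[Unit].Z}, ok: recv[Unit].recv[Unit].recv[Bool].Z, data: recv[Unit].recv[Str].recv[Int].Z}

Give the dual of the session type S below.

μZ.recv[Int].offer{ack: offer{more: select{err: select{stop: Z, data: Z}, ok: offer{ok: Z, data: end, ack: Z}, data: recv[Int].Z}, err: select{retry: recv[Unit].end, stop: recv[Int].Z, ok: send[Int].end}, ok: send[Str].recv[Unit].Z}, ok: send[Unit].send[Unit].send[Bool].Z, data: send[Unit].send[Str].send[Int].Z}

μZ = μZ  (μ self-dual)
  send[Int] = recv[Int]
    select{ack,ok,data} = offer{ack,ok,data}  (⊕→&)
      case ack:
        select{more,err,ok} = offer{more,err,ok}  (⊕→&)
          case more:
            offer{err,ok,data} = select{err,ok,data}  (offer→select)
              case err:
                offer{stop,data} = select{stop,data}  (offer→select)
                  case stop:
                    Z self-dual
                  case data:
                    Z self-dual
              case ok:
                select{ok,data,ack} = offer{ok,data,ack}  (⊕→&)
                  case ok:
                    Z self-dual
                  case data:
                    end self-dual
                  case ack:
                    Z self-dual
              case data:
                send[Int] = recv[Int]
                  Z self-dual
          case err:
            offer{retry,stop,ok} = select{retry,stop,ok}  (offer→select)
              case retry:
                send[Unit] = recv[Unit]
                  end self-dual
              case stop:
                send[Int] = recv[Int]
                  Z self-dual
              case ok:
                recv[Int] = send[Int]
                  end self-dual
          case ok:
            recv[Str] = send[Str]
              send[Unit] = recv[Unit]
                Z self-dual
      case ok:
        recv[Unit] = send[Unit]
          recv[Unit] = send[Unit]
            recv[Bool] = send[Bool]
              Z self-dual
      case data:
        recv[Unit] = send[Unit]
          recv[Str] = send[Str]
            recv[Int] = send[Int]
              Z self-dual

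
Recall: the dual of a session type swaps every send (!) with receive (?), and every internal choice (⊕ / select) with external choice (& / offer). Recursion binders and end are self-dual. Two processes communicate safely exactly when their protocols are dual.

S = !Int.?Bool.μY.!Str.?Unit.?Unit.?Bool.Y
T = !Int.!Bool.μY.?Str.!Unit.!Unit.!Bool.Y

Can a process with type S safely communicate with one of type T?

!Int vs !Int  ✗ same direction on both sides — not dual

NO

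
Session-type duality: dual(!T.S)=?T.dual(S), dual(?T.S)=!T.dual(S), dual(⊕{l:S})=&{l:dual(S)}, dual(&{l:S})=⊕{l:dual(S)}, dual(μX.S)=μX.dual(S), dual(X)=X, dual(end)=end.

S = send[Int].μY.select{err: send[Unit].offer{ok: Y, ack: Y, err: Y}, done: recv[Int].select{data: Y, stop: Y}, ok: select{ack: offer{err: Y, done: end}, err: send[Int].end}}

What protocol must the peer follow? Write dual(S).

send[Int] → recv[Int]
  μY → μY  (rec unchanged)
    select{err,done,ok} → offer{err,done,ok}  (select→offer)
      case err:
        send[Unit] → recv[Unit]
          offer{ok,ack,err} → select{ok,ack,err}  (&→⊕)
            case ok:
              Y ↦ Y
            case ack:
              Y ↦ Y
            case err:
              Y ↦ Y
      case done:
        recv[Int] → send[Int]
          select{data,stop} → offer{data,stop}  (select→offer)
            case data:
              Y ↦ Y
            case stop:
              Y ↦ Y
      case ok:
        select{ack,err} → offer{ack,err}  (select→offer)
          case ack:
            offer{err,done} → select{err,done}  (&→⊕)
              case err:
                Y ↦ Y
              case done:
                end ↦ end
          case err:
            send[Int] → recv[Int]
              end ↦ end

recv[Int].μY.offer{err: recv[Unit].select{ok: Y, ack: Y, err: Y}, done: send[Int].offer{data: Y, stop: Y}, ok: offer{ack: select{err: Y, done: end}, err: recv[Int].end}}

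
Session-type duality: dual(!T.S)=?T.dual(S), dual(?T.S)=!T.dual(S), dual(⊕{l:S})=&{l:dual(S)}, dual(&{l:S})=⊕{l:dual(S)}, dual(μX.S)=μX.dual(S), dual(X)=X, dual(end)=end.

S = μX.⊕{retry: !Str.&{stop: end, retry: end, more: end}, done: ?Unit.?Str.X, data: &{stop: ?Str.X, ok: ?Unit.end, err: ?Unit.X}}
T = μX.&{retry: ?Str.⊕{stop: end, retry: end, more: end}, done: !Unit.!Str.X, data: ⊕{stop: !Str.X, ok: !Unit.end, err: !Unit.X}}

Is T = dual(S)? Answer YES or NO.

μX vs μX  ok (binder kept)
  ⊕{retry,done,data} vs &{retry,done,data}  ok label sets agree
    • retry:
      !Str vs ?Str  ok
        &{stop,retry,more} vs ⊕{stop,retry,more}  ok label sets agree
          • stop:
            end vs end  ok
          • retry:
            end vs end  ok
          • more:
            end vs end  ok
    • done:
      ?Unit vs !Unit  ok
        ?Str vs !Str  ok
          X vs X  ok
    • data:
      &{stop,ok,err} vs ⊕{stop,ok,err}  ok label sets agree
        • stop:
          ?Str vs !Str  ok
            X vs X  ok
        • ok:
          ?Unit vs !Unit  ok
            end vs end  ok
        • err:
          ?Unit vs !Unit  ok
            X vs X  ok

YES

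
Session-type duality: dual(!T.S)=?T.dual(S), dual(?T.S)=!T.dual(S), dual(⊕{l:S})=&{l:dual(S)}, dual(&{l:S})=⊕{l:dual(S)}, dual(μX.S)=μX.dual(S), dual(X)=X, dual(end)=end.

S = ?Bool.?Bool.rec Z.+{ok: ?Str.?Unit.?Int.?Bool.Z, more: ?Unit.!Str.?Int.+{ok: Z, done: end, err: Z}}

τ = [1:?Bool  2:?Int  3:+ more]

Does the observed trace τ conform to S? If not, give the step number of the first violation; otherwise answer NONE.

2

@1 ?Bool  ok  state: ?Bool.rec Z.…
@2 got ?Int, protocol expects ?Bool  ✗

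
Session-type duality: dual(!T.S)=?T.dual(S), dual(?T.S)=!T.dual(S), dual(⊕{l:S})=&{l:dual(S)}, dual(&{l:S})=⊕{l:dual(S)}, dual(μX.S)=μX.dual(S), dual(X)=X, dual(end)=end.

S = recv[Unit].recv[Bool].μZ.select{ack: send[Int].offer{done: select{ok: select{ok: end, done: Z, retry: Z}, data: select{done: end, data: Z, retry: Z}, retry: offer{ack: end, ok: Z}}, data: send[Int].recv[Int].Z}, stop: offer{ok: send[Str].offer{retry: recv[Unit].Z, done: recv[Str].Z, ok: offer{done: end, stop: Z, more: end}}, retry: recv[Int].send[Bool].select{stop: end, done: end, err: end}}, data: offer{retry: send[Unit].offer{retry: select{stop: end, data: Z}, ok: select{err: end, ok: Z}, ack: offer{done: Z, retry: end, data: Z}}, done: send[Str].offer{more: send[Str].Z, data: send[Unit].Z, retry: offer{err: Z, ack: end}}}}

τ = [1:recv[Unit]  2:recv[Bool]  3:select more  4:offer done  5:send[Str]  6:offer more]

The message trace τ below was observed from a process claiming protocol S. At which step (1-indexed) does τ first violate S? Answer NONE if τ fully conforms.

3

[1] recv[Unit]  ok  residual = recv[Bool].μZ.…
[2] recv[Bool]  ok  residual = μZ.…
[3] got select more, protocol expects select ack or select stop or select data  ✗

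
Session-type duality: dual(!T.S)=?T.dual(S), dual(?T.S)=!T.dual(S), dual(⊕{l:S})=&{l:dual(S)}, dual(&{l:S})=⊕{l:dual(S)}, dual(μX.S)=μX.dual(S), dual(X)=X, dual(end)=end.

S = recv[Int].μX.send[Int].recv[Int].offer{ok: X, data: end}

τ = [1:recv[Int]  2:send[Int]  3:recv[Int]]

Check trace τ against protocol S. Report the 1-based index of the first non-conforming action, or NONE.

@1 recv[Int]  match  cont: μX.…
@2 send[Int]  match  cont: recv[Int].offer{ok: μX.…, data: end}
@3 recv[Int]  match  cont: offer{ok: μX.…, data: end}
τ conforms to S (length 3)

NONE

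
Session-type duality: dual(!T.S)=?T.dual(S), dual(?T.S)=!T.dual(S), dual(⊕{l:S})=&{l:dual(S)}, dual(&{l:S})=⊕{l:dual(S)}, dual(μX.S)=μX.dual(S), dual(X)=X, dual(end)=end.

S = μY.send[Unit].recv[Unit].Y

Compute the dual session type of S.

μY → μY  (rec unchanged)
  send[Unit] → recv[Unit]
    recv[Unit] → send[Unit]
      dual(Y) = Y

μY.recv[Unit].send[Unit].Y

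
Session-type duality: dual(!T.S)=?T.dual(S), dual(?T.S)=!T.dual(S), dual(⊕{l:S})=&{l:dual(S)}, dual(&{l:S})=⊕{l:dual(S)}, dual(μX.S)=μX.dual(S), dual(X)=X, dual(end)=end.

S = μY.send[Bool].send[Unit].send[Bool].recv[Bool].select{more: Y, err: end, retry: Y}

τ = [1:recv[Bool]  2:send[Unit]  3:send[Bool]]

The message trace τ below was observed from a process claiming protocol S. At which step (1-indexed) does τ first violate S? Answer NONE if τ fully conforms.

[1] got recv[Bool], protocol expects send[Bool]  ✗

1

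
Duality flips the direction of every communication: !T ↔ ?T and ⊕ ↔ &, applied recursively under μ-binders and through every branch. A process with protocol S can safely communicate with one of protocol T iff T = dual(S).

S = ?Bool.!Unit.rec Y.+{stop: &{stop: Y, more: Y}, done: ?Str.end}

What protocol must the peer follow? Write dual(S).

!Bool.?Unit.rec Y.&{stop: +{stop: Y, more: Y}, done: !Str.end}

?Bool → !Bool
  !Unit → ?Unit
    rec Y → rec Y  (rec unchanged)
      +{stop,done} → &{stop,done}  (⊕→&)
        • stop:
          &{stop,more} → +{stop,more}  (external→internal)
            • stop:
              Y ↦ Y
            • more:
              Y ↦ Y
        • done:
          ?Str → !Str
            end ↦ end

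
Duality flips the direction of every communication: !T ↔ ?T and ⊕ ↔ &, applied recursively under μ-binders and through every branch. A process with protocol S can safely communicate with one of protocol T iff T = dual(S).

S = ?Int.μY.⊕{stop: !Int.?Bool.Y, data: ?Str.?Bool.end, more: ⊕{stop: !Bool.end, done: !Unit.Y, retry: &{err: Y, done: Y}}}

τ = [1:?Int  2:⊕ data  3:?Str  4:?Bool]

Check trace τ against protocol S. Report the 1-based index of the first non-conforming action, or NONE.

step 1: ?Int  ok  now at μY.…
step 2: ⊕ data  ok  now at ?Str.?Bool.end
step 3: ?Str  ok  now at ?Bool.end
step 4: ?Bool  ok  now at end
all 4 steps conform

NONE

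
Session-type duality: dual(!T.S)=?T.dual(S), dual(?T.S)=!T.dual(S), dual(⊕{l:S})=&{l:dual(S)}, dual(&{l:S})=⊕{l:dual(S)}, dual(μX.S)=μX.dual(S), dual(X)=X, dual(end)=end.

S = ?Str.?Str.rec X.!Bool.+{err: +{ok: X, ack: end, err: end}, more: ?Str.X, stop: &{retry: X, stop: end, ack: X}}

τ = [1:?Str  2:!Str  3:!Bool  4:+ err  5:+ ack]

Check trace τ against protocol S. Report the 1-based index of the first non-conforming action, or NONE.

2

[1] ?Str  ✓  residual = ?Str.rec X.…
[2] got !Str, protocol expects ?Str  ✗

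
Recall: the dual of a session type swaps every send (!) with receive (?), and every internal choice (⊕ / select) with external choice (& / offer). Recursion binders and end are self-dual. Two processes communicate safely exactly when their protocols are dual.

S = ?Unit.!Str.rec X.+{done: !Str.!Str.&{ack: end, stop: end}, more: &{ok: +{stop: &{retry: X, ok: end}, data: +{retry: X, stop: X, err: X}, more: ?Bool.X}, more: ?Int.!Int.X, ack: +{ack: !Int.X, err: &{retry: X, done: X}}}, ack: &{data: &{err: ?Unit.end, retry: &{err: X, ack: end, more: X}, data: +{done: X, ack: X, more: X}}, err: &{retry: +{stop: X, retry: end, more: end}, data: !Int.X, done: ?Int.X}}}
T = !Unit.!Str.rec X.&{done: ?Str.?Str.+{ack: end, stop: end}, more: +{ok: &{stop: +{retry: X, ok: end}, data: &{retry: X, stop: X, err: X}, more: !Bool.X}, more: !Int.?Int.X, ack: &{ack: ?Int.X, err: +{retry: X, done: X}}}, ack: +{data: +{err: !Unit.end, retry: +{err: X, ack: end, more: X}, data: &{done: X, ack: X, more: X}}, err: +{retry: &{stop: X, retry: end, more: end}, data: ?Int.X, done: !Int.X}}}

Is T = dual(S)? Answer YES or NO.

?Unit ‖ !Unit  match
  !Str ‖ !Str  ✗ same direction on both sides — not dual

NO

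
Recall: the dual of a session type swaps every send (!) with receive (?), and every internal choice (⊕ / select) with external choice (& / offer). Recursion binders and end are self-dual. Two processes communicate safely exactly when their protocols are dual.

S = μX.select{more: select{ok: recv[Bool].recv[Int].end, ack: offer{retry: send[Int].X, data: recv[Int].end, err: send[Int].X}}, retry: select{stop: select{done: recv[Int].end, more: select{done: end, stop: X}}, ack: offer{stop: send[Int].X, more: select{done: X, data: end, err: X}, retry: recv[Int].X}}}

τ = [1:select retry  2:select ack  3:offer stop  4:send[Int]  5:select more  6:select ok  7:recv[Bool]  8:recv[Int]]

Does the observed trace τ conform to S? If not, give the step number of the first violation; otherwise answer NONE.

[1] select retry  ✓  now at select{stop: select{done: recv[Int].end, more: select{done: end, stop: μX.…}}, ack: offer{stop: send[Int].μX.…, more: select{done: μX.…, data: end, err: μX.…}, retry: recv[Int].μX.…}}
[2] select ack  ✓  now at offer{stop: send[Int].μX.…, more: select{done: μX.…, data: end, err: μX.…}, retry: recv[Int].μX.…}
[3] offer stop  ✓  now at send[Int].μX.…
[4] send[Int]  ✓  now at μX.…
[5] select more  ✓  now at select{ok: recv[Bool].recv[Int].end, ack: offer{retry: send[Int].μX.…, data: recv[Int].end, err: send[Int].μX.…}}
[6] select ok  ✓  now at recv[Bool].recv[Int].end
[7] recv[Bool]  ✓  now at recv[Int].end
[8] recv[Int]  ✓  now at end
all 8 steps conform

NONE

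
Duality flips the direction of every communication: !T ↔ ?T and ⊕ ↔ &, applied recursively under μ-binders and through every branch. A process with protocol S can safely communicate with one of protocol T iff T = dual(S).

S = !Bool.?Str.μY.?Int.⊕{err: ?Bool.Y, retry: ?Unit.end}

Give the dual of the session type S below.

!Bool ↦ ?Bool
  ?Str ↦ !Str
    μY ↦ μY  (rec unchanged)
      ?Int ↦ !Int
        ⊕{err,retry} ↦ &{err,retry}  (select→offer)
          case err:
            ?Bool ↦ !Bool
              Y self-dual
          case retry:
            ?Unit ↦ !Unit
              end self-dual

?Bool.!Str.μY.!Int.&{err: !Bool.Y, retry: !Unit.end}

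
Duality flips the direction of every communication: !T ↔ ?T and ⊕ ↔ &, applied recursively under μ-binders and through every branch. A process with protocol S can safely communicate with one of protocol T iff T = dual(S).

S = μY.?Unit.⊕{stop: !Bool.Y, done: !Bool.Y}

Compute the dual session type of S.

μY.!Unit.&{stop: ?Bool.Y, done: ?Bool.Y}

μY → μY  (rec unchanged)
  ?Unit → !Unit
    ⊕{stop,done} → &{stop,done}  (internal→external)
      • stop:
        !Bool → ?Bool
          dual(Y) = Y
      • done:
        !Bool → ?Bool
          dual(Y) = Y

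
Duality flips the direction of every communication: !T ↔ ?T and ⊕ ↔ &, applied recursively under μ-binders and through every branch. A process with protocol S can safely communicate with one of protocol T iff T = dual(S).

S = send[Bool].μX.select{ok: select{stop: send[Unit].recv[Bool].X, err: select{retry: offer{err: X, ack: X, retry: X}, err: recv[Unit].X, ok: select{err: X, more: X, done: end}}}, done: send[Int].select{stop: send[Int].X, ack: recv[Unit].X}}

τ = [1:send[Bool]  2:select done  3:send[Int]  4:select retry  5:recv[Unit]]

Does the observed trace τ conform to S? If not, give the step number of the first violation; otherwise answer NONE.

@1 send[Bool]  match  now at μX.…
@2 select done  match  now at send[Int].select{stop: send[Int].μX.…, ack: recv[Unit].μX.…}
@3 send[Int]  match  now at select{stop: send[Int].μX.…, ack: recv[Unit].μX.…}
@4 got select retry, protocol expects select stop or select ack  ✗

4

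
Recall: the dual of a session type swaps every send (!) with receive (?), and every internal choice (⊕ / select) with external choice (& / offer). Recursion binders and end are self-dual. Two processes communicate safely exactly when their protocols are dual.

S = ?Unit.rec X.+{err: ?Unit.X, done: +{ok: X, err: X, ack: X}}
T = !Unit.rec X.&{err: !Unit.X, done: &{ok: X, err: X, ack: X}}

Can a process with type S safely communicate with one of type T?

?Unit | !Unit  match
  rec X | rec X  match (rec unchanged)
    +{err,done} | &{err,done}  match labels match
      case err:
        ?Unit | !Unit  match
          X | X  match
      case done:
        +{ok,err,ack} | &{ok,err,ack}  match labels match
          case ok:
            X | X  match
          case err:
            X | X  match
          case ack:
            X | X  match

YES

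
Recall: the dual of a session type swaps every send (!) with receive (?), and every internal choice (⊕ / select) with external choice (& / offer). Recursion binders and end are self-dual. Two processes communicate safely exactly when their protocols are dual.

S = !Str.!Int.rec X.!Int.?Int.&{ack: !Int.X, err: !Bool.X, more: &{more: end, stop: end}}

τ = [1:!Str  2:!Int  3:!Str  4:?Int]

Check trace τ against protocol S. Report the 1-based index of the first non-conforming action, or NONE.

3

step 1: !Str  ok  residual = !Int.rec X.…
step 2: !Int  ok  residual = rec X.…
step 3: got !Str, protocol expects !Int  ✗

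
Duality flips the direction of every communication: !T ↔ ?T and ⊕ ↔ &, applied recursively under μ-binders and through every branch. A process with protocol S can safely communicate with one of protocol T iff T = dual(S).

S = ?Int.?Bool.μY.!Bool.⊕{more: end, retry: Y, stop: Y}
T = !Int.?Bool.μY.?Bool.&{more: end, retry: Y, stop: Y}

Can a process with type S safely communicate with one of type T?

?Int | !Int  match
  ?Bool | ?Bool  ✗ same direction on both sides — not dual

NO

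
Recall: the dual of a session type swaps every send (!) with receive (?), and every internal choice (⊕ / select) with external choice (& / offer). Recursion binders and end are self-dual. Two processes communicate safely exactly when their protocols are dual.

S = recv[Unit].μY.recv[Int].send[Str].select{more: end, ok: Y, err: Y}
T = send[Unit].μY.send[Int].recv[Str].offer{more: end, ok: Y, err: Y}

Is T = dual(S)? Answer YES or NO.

YES

recv[Unit] vs send[Unit]  match
  μY vs μY  match (binder kept)
    recv[Int] vs send[Int]  match
      send[Str] vs recv[Str]  match
        select{more,ok,err} vs offer{more,ok,err}  match label sets agree
          case more:
            end vs end  match
          case ok:
            Y vs Y  match
          case err:
            Y vs Y  match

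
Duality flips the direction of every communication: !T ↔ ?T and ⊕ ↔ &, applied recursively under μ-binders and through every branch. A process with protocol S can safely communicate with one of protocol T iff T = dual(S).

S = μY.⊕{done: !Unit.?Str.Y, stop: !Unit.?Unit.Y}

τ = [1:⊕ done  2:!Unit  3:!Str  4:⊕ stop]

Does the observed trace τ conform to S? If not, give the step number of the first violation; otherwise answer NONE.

3

step 1: ⊕ done  ✓  cont: !Unit.?Str.μY.…
step 2: !Unit  ✓  cont: ?Str.μY.…
step 3: got !Str, protocol expects ?Str  ✗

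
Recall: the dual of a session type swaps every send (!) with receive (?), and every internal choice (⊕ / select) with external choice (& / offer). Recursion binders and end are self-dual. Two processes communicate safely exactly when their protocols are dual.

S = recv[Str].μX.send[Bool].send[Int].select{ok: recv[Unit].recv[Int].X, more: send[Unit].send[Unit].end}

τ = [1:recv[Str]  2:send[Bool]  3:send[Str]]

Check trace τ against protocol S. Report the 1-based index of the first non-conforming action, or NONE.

@1 recv[Str]  ok  state: μX.…
@2 send[Bool]  ok  state: send[Int].select{ok: recv[Unit].recv[Int].μX.…, more: send[Unit].send[Unit].end}
@3 got send[Str], protocol expects send[Int]  ✗

3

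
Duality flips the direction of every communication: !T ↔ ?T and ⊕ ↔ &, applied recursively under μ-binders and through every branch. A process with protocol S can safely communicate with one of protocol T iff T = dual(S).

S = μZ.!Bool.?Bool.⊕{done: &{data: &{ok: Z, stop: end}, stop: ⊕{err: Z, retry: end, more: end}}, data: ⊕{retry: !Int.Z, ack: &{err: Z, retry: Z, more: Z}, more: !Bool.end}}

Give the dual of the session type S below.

μZ.?Bool.!Bool.&{done: ⊕{data: ⊕{ok: Z, stop: end}, stop: &{err: Z, retry: end, more: end}}, data: &{retry: ?Int.Z, ack: ⊕{err: Z, retry: Z, more: Z}, more: ?Bool.end}}

μZ → μZ  (binder kept)
  !Bool → ?Bool
    ?Bool → !Bool
      ⊕{done,data} → &{done,data}  (internal→external)
        • done:
          &{data,stop} → ⊕{data,stop}  (external→internal)
            • data:
              &{ok,stop} → ⊕{ok,stop}  (external→internal)
                • ok:
                  dual(Z) = Z
                • stop:
                  dual(end) = end
            • stop:
              ⊕{err,retry,more} → &{err,retry,more}  (internal→external)
                • err:
                  dual(Z) = Z
                • retry:
                  dual(end) = end
                • more:
                  dual(end) = end
        • data:
          ⊕{retry,ack,more} → &{retry,ack,more}  (internal→external)
            • retry:
              !Int → ?Int
                dual(Z) = Z
            • ack:
              &{err,retry,more} → ⊕{err,retry,more}  (external→internal)
                • err:
                  dual(Z) = Z
                • retry:
                  dual(Z) = Z
                • more:
                  dual(Z) = Z
            • more:
              !Bool → ?Bool
                dual(end) = end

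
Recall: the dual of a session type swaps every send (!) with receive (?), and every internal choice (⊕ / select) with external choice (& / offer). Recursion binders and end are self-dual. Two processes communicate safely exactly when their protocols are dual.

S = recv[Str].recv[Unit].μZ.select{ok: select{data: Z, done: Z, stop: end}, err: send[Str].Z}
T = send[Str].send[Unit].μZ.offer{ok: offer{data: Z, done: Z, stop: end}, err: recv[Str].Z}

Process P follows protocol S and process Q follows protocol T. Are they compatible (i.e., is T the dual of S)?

recv[Str] ‖ send[Str]  ✓
  recv[Unit] ‖ send[Unit]  ✓
    μZ ‖ μZ  ✓ (rec unchanged)
      select{ok,err} ‖ offer{ok,err}  ✓ same labels
        • ok:
          select{data,done,stop} ‖ offer{data,done,stop}  ✓ same labels
            • data:
              Z ‖ Z  ✓
            • done:
              Z ‖ Z  ✓
            • stop:
              end ‖ end  ✓
        • err:
          send[Str] ‖ recv[Str]  ✓
            Z ‖ Z  ✓

YES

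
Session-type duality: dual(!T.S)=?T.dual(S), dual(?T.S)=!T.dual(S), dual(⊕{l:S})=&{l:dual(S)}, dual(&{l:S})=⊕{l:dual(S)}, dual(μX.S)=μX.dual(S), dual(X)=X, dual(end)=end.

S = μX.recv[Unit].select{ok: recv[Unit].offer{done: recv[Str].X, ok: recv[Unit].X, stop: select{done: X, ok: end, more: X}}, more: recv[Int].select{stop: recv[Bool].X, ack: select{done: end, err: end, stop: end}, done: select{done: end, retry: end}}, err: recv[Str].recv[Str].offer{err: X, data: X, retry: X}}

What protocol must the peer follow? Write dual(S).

μX ↦ μX  (binder kept)
  recv[Unit] ↦ send[Unit]
    select{ok,more,err} ↦ offer{ok,more,err}  (⊕→&)
      [ok]
        recv[Unit] ↦ send[Unit]
          offer{done,ok,stop} ↦ select{done,ok,stop}  (&→⊕)
            [done]
              recv[Str] ↦ send[Str]
                X ↦ X
            [ok]
              recv[Unit] ↦ send[Unit]
                X ↦ X
            [stop]
              select{done,ok,more} ↦ offer{done,ok,more}  (⊕→&)
                [done]
                  X ↦ X
                [ok]
                  end ↦ end
                [more]
                  X ↦ X
      [more]
        recv[Int] ↦ send[Int]
          select{stop,ack,done} ↦ offer{stop,ack,done}  (⊕→&)
            [stop]
              recv[Bool] ↦ send[Bool]
                X ↦ X
            [ack]
              select{done,err,stop} ↦ offer{done,err,stop}  (⊕→&)
                [done]
                  end ↦ end
                [err]
                  end ↦ end
                [stop]
                  end ↦ end
            [done]
              select{done,retry} ↦ offer{done,retry}  (⊕→&)
                [done]
                  end ↦ end
                [retry]
                  end ↦ end
      [err]
        recv[Str] ↦ send[Str]
          recv[Str] ↦ send[Str]
            offer{err,data,retry} ↦ select{err,data,retry}  (&→⊕)
              [err]
                X ↦ X
              [data]
                X ↦ X
              [retry]
                X ↦ X

μX.send[Unit].offer{ok: send[Unit].select{done: send[Str].X, ok: send[Unit].X, stop: offer{done: X, ok: end, more: X}}, more: send[Int].offer{stop: send[Bool].X, ack: offer{done: end, err: end, stop: end}, done: offer{done: end, retry: end}}, err: send[Str].send[Str].select{err: X, data: X, retry: X}}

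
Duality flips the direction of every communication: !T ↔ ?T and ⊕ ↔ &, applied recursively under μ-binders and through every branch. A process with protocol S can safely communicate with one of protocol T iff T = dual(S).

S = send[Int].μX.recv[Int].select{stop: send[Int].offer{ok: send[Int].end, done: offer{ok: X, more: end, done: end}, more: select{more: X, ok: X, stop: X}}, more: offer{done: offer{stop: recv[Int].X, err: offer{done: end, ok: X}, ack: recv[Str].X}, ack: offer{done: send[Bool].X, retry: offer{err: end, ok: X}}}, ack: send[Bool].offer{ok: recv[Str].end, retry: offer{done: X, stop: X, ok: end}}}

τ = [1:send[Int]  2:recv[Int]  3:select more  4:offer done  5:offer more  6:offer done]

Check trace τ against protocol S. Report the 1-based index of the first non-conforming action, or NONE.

[1] send[Int]  ✓  state: μX.…
[2] recv[Int]  ✓  state: select{stop: send[Int].offer{ok: send[Int].end, done: offer{ok: μX.…, more: end, done: end}, more: select{more: μX.…, ok: μX.…, stop: μX.…}}, more: offer{done: offer{stop: recv[Int].μX.…, err: offer{done: end, ok: μX.…}, ack: recv[Str].μX.…}, ack: offer{done: send[Bool].μX.…, retry: offer{err: end, ok: μX.…}}}, ack: send[Bool].offer{ok: recv[Str].end, retry: offer{done: μX.…, stop: μX.…, ok: end}}}
[3] select more  ✓  state: offer{done: offer{stop: recv[Int].μX.…, err: offer{done: end, ok: μX.…}, ack: recv[Str].μX.…}, ack: offer{done: send[Bool].μX.…, retry: offer{err: end, ok: μX.…}}}
[4] offer done  ✓  state: offer{stop: recv[Int].μX.…, err: offer{done: end, ok: μX.…}, ack: recv[Str].μX.…}
[5] got offer more, protocol expects offer stop or offer err or offer ack  ✗

5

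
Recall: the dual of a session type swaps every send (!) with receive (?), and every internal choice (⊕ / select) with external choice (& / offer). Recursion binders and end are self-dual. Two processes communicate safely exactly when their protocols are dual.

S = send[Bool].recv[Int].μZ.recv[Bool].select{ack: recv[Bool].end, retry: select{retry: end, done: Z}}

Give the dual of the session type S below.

recv[Bool].send[Int].μZ.send[Bool].offer{ack: send[Bool].end, retry: offer{retry: end, done: Z}}

send[Bool] ↦ recv[Bool]
  recv[Int] ↦ send[Int]
    μZ ↦ μZ  (rec unchanged)
      recv[Bool] ↦ send[Bool]
        select{ack,retry} ↦ offer{ack,retry}  (⊕→&)
          case ack:
            recv[Bool] ↦ send[Bool]
              end ↦ end
          case retry:
            select{retry,done} ↦ offer{retry,done}  (⊕→&)
              case retry:
                end ↦ end
              case done:
                Z ↦ Z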